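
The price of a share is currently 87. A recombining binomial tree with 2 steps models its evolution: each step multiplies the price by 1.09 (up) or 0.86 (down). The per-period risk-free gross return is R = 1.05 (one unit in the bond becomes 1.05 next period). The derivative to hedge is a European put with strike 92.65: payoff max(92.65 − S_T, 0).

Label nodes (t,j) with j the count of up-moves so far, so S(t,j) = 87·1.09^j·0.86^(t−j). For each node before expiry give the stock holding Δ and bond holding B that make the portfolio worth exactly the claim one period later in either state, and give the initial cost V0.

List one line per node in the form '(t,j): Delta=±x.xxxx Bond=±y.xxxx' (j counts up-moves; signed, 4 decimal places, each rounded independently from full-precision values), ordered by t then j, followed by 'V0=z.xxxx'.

Risk-neutral probability p* = (R−d)/(u−d) = (1.05−0.86)/(1.09−0.86) = 0.8261.
At expiry t=2: V(2,0)=28.3048, V(2,1)=11.0962, V(2,2)=0.0000
  t=1,j=0: stock 74.8200 → up 81.5538 (V=11.0962), down 64.3452 (V=28.3048). Price 13.4181; hedge Δ=-1.0000, bond B=88.2381.
  t=1,j=1: stock 94.8300 → up 103.3647 (V=0.0000), down 81.5538 (V=11.0962). Price 1.8379; hedge Δ=-0.5087, bond B=50.0822.
  t=0,j=0: stock 87.0000 → up 94.8300 (V=1.8379), down 74.8200 (V=13.4181). Price 3.6684; hedge Δ=-0.5787, bond B=54.0172.
Each (Δ,B) replicates both successor values, so the strategy is self-financing and V0 is arbitrage-free.

(0,0): Delta=-0.5787 Bond=54.0172
(1,0): Delta=-1.0000 Bond=88.2381
(1,1): Delta=-0.5087 Bond=50.0822
V0=3.6684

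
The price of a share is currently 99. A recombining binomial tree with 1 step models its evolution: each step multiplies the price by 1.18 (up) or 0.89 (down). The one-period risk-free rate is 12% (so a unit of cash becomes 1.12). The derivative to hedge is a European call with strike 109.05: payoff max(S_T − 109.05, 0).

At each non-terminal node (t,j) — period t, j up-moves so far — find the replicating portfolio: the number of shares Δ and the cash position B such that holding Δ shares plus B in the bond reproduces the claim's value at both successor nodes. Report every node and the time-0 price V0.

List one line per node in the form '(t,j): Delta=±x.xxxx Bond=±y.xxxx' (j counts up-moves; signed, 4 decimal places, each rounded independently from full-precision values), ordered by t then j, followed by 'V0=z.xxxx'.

(0,0): Delta=0.2706 Bond=-21.2909
V0=5.5022

Since d<R<u, set p* = (R−d)/(u−d) = 0.7931; price each node as the discounted p*-expectation of its children.
Payoff layer (t=1): V(1,0)=0.0000, V(1,1)=7.7700
Node (0,0) S=99.0000: V=(p*·7.7700+(1−p*)·0.0000)/1.12=5.5022; Δ=(7.7700−0.0000)/(116.8200−88.1100)=0.2706; B=V−Δ·S=-21.2909
Each (Δ,B) replicates both successor values, so the strategy is self-financing and V0 is arbitrage-free.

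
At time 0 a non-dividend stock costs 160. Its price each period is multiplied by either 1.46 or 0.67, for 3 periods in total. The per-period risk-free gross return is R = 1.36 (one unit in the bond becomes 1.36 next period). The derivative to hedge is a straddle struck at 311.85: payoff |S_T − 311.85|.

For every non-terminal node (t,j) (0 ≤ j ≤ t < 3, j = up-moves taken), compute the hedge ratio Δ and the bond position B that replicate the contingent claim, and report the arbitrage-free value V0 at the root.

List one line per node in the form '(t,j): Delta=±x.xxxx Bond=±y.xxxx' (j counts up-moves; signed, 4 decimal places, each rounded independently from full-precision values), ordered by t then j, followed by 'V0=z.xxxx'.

No-arbitrage ⇒ martingale measure with p* = (R−d)/(u−d) = 0.8734.
Payoff layer (t=3): V(3,0)=263.7279, V(3,1)=206.9870, V(3,2)=83.3425, V(3,3)=186.0918
Node (2,0) S=71.8240: V=(p*·206.9870+(1−p*)·263.7279)/1.36=157.4775; Δ=(206.9870−263.7279)/(104.8630−48.1221)=-1.0000; B=V−Δ·S=229.3015
Node (2,1) S=156.5120: V=(p*·83.3425+(1−p*)·206.9870)/1.36=72.7895; Δ=(83.3425−206.9870)/(228.5075−104.8630)=-1.0000; B=V−Δ·S=229.3015
Node (2,2) S=341.0560: V=(p*·186.0918+(1−p*)·83.3425)/1.36=127.2688; Δ=(186.0918−83.3425)/(497.9418−228.5075)=0.3814; B=V−Δ·S=-2.7936
Node (1,0) S=107.2000: V=(p*·72.7895+(1−p*)·157.4775)/1.36=61.4040; Δ=(72.7895−157.4775)/(156.5120−71.8240)=-1.0000; B=V−Δ·S=168.6040
Node (1,1) S=233.6000: V=(p*·127.2688+(1−p*)·72.7895)/1.36=88.5093; Δ=(127.2688−72.7895)/(341.0560−156.5120)=0.2952; B=V−Δ·S=19.5482
Node (0,0) S=160.0000: V=(p*·88.5093+(1−p*)·61.4040)/1.36=62.5575; Δ=(88.5093−61.4040)/(233.6000−107.2000)=0.2144; B=V−Δ·S=28.2471
Each (Δ,B) replicates both successor values, so the strategy is self-financing and V0 is arbitrage-free.

(0,0): Delta=0.2144 Bond=28.2471
(1,0): Delta=-1.0000 Bond=168.6040
(1,1): Delta=0.2952 Bond=19.5482
(2,0): Delta=-1.0000 Bond=229.3015
(2,1): Delta=-1.0000 Bond=229.3015
(2,2): Delta=0.3814 Bond=-2.7936
V0=62.5575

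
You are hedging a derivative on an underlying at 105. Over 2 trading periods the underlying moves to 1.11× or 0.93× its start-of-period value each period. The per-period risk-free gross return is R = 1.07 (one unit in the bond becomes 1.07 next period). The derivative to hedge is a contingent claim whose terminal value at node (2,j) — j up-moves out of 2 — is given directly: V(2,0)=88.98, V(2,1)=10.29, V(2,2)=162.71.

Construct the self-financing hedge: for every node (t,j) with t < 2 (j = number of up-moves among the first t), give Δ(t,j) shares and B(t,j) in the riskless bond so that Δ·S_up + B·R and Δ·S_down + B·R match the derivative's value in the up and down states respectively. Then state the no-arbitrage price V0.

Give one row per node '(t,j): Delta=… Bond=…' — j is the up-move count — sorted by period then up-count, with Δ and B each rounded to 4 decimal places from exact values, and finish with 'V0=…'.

(0,0): Delta=4.9974 Bond=-431.8090
(1,0): Delta=-4.4769 Bond=463.1262
(1,1): Delta=7.2654 Bond=-726.3676
V0=92.9170

The replicating-portfolio and risk-neutral prices coincide; use p* = (1.07−0.93)/(1.11−0.93) = 0.7778 for the latter.
Terminal values V(2,·): V(2,0)=88.9800, V(2,1)=10.2900, V(2,2)=162.7100
  t=1,j=0: stock 97.6500 → up 108.3915 (V=10.2900), down 90.8145 (V=88.9800). Price 25.9595; hedge Δ=-4.4769, bond B=463.1262.
  t=1,j=1: stock 116.5500 → up 129.3705 (V=162.7100), down 108.3915 (V=10.2900). Price 120.4102; hedge Δ=7.2654, bond B=-726.3676.
  t=0,j=0: stock 105.0000 → up 116.5500 (V=120.4102), down 97.6500 (V=25.9595). Price 92.9170; hedge Δ=4.9974, bond B=-431.8090.
Check: Δ(0,0)·S0 + B(0,0) = 92.9170 = V0.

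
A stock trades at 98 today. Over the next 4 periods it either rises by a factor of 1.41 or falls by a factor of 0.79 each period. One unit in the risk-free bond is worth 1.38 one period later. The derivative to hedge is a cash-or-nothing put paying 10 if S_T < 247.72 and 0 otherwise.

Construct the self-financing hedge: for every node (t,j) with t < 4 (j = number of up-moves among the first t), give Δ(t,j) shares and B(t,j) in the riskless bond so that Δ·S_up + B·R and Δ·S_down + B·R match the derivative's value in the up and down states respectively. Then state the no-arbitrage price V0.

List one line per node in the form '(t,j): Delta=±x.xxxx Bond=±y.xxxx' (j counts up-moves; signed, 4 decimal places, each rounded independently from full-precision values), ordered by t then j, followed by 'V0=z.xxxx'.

Risk-neutral probability p* = (R−d)/(u−d) = (1.38−0.79)/(1.41−0.79) = 0.9516.
At expiry t=4: V(4,0)=10.0000, V(4,1)=10.0000, V(4,2)=10.0000, V(4,3)=10.0000, V(4,4)=0.0000
  t=3,j=0: stock 48.3178 → up 68.1281 (V=10.0000), down 38.1711 (V=10.0000). Price 7.2464; hedge Δ=0.0000, bond B=7.2464.
  t=3,j=1: stock 86.2381 → up 121.5958 (V=10.0000), down 68.1281 (V=10.0000). Price 7.2464; hedge Δ=0.0000, bond B=7.2464.
  t=3,j=2: stock 153.9187 → up 217.0254 (V=10.0000), down 121.5958 (V=10.0000). Price 7.2464; hedge Δ=0.0000, bond B=7.2464.
  t=3,j=3: stock 274.7157 → up 387.3491 (V=0.0000), down 217.0254 (V=10.0000). Price 0.3506; hedge Δ=-0.0587, bond B=16.4797.
  t=2,j=0: stock 61.1618 → up 86.2381 (V=7.2464), down 48.3178 (V=7.2464). Price 5.2510; hedge Δ=0.0000, bond B=5.2510.
  t=2,j=1: stock 109.1622 → up 153.9187 (V=7.2464), down 86.2381 (V=7.2464). Price 5.2510; hedge Δ=0.0000, bond B=5.2510.
  t=2,j=2: stock 194.8338 → up 274.7157 (V=0.3506), down 153.9187 (V=7.2464). Price 0.4959; hedge Δ=-0.0571, bond B=11.6180.
  t=1,j=0: stock 77.4200 → up 109.1622 (V=5.2510), down 61.1618 (V=5.2510). Price 3.8051; hedge Δ=0.0000, bond B=3.8051.
  t=1,j=1: stock 138.1800 → up 194.8338 (V=0.4959), down 109.1622 (V=5.2510). Price 0.5261; hedge Δ=-0.0555, bond B=8.1956.
  t=0,j=0: stock 98.0000 → up 138.1800 (V=0.5261), down 77.4200 (V=3.8051). Price 0.4962; hedge Δ=-0.0540, bond B=5.7849.
Self-financing check: at every node Δ·S+B equals the discounted successor values.

(0,0): Delta=-0.0540 Bond=5.7849
(1,0): Delta=0.0000 Bond=3.8051
(1,1): Delta=-0.0555 Bond=8.1956
(2,0): Delta=0.0000 Bond=5.2510
(2,1): Delta=0.0000 Bond=5.2510
(2,2): Delta=-0.0571 Bond=11.6180
(3,0): Delta=0.0000 Bond=7.2464
(3,1): Delta=0.0000 Bond=7.2464
(3,2): Delta=0.0000 Bond=7.2464
(3,3): Delta=-0.0587 Bond=16.4797
V0=0.4962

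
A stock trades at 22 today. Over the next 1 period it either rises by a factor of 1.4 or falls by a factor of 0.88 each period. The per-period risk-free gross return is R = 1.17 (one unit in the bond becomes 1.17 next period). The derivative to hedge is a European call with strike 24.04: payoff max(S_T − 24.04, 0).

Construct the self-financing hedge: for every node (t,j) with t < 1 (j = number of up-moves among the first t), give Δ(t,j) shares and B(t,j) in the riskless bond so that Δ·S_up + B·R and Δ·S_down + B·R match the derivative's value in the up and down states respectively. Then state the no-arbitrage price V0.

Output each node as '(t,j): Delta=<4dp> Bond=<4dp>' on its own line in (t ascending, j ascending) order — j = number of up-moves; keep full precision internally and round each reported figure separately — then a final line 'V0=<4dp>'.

(0,0): Delta=0.5909 Bond=-9.7778
V0=3.2222

Under the risk-neutral measure, an up-move has probability p* = (R−d)/(u−d) = 0.5577 and values discount at R = 1.17.
At expiry t=1: V(1,0)=0.0000, V(1,1)=6.7600
(0,0): S=22.0000. Δ = (V_up−V_dn)/(S_up−S_dn) = (6.7600−0.0000)/(30.8000−19.3600) = 0.5909. V = [p*·6.7600 + (1−p*)·0.0000]/1.17 = 3.2222. B = V − Δ·S = -9.7778.
Root portfolio cost Δ·22+B reproduces V0=3.2222.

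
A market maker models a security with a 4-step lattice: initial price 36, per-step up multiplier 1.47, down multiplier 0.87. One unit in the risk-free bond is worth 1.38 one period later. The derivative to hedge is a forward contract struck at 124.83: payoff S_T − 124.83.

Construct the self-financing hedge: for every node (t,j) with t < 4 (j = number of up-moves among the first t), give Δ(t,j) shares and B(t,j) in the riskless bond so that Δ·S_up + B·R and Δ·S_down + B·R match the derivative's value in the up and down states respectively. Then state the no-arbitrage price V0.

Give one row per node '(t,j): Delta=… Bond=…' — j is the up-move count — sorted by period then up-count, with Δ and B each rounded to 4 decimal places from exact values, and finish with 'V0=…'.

No-arbitrage ⇒ martingale measure with p* = (R−d)/(u−d) = 0.8500.
Terminal values V(4,·): V(4,0)=-104.2057, V(4,1)=-89.9820, V(4,2)=-65.9489, V(4,3)=-25.3413, V(4,4)=43.2716
  t=3,j=0: stock 23.7061 → up 34.8480 (V=-89.9820), down 20.6243 (V=-104.2057). Price -66.7504; hedge Δ=1.0000, bond B=-90.4565.
  t=3,j=1: stock 40.0551 → up 58.8811 (V=-65.9489), down 34.8480 (V=-89.9820). Price -50.4014; hedge Δ=1.0000, bond B=-90.4565.
  t=3,j=2: stock 67.6794 → up 99.4887 (V=-25.3413), down 58.8811 (V=-65.9489). Price -22.7771; hedge Δ=1.0000, bond B=-90.4565.
  t=3,j=3: stock 114.3548 → up 168.1016 (V=43.2716), down 99.4887 (V=-25.3413). Price 23.8983; hedge Δ=1.0000, bond B=-90.4565.
  t=2,j=0: stock 27.2484 → up 40.0551 (V=-50.4014), down 23.7061 (V=-66.7504). Price -38.2998; hedge Δ=1.0000, bond B=-65.5482.
  t=2,j=1: stock 46.0404 → up 67.6794 (V=-22.7771), down 40.0551 (V=-50.4014). Price -19.5078; hedge Δ=1.0000, bond B=-65.5482.
  t=2,j=2: stock 77.7924 → up 114.3548 (V=23.8983), down 67.6794 (V=-22.7771). Price 12.2442; hedge Δ=1.0000, bond B=-65.5482.
  t=1,j=0: stock 31.3200 → up 46.0404 (V=-19.5078), down 27.2484 (V=-38.2998). Price -16.1787; hedge Δ=1.0000, bond B=-47.4987.
  t=1,j=1: stock 52.9200 → up 77.7924 (V=12.2442), down 46.0404 (V=-19.5078). Price 5.4213; hedge Δ=1.0000, bond B=-47.4987.
  t=0,j=0: stock 36.0000 → up 52.9200 (V=5.4213), down 31.3200 (V=-16.1787). Price 1.5807; hedge Δ=1.0000, bond B=-34.4193.
Check: Δ(0,0)·S0 + B(0,0) = 1.5807 = V0.

(0,0): Delta=1.0000 Bond=-34.4193
(1,0): Delta=1.0000 Bond=-47.4987
(1,1): Delta=1.0000 Bond=-47.4987
(2,0): Delta=1.0000 Bond=-65.5482
(2,1): Delta=1.0000 Bond=-65.5482
(2,2): Delta=1.0000 Bond=-65.5482
(3,0): Delta=1.0000 Bond=-90.4565
(3,1): Delta=1.0000 Bond=-90.4565
(3,2): Delta=1.0000 Bond=-90.4565
(3,3): Delta=1.0000 Bond=-90.4565
V0=1.5807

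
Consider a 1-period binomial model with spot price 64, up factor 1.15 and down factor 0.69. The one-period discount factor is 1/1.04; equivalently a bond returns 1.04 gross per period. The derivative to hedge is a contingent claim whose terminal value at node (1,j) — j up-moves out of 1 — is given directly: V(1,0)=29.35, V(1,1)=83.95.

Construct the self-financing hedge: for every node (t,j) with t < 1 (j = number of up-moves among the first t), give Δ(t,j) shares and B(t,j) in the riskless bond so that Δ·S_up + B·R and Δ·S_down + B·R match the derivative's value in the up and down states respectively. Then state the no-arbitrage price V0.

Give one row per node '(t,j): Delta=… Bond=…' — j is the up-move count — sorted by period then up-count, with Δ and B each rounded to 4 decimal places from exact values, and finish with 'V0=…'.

The replicating-portfolio and risk-neutral prices coincide; use p* = (1.04−0.69)/(1.15−0.69) = 0.7609 for the latter.
Terminal payoffs: V(1,0)=29.3500, V(1,1)=83.9500
  t=0,j=0: stock 64.0000 → up 73.6000 (V=83.9500), down 44.1600 (V=29.3500). Price 68.1668; hedge Δ=1.8546, bond B=-50.5288.
Each (Δ,B) replicates both successor values, so the strategy is self-financing and V0 is arbitrage-free.

(0,0): Delta=1.8546 Bond=-50.5288
V0=68.1668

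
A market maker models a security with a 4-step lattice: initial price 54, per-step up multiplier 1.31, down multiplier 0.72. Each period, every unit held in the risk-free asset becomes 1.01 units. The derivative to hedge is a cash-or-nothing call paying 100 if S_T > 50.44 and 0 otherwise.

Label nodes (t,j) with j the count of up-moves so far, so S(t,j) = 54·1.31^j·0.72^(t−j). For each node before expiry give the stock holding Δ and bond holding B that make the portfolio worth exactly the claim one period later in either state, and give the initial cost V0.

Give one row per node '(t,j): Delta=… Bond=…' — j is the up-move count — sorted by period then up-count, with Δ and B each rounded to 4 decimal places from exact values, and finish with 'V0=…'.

(0,0): Delta=1.1227 Bond=-31.8075
(1,0): Delta=1.0325 Bond=-28.6160
(1,1): Delta=1.1740 Bond=-35.7562
(2,0): Delta=0.0000 Bond=0.0000
(2,1): Delta=1.6195 Bond=-58.8009
(2,2): Delta=0.9208 Bond=-12.6444
(3,0): Delta=0.0000 Bond=0.0000
(3,1): Delta=0.0000 Bond=0.0000
(3,2): Delta=2.5403 Bond=-120.8256
(3,3): Delta=0.0000 Bond=99.0099
V0=28.8195

Under the risk-neutral measure, an up-move has probability p* = (R−d)/(u−d) = 0.4915 and values discount at R = 1.01.
Terminal payoffs: V(4,0)=0.0000, V(4,1)=0.0000, V(4,2)=0.0000, V(4,3)=100.0000, V(4,4)=100.0000
Node (3,0) S=20.1554: V=(p*·0.0000+(1−p*)·0.0000)/1.01=0.0000; Δ=(0.0000−0.0000)/(26.4036−14.5119)=0.0000; B=V−Δ·S=0.0000
Node (3,1) S=36.6716: V=(p*·0.0000+(1−p*)·0.0000)/1.01=0.0000; Δ=(0.0000−0.0000)/(48.0398−26.4036)=0.0000; B=V−Δ·S=0.0000
Node (3,2) S=66.7220: V=(p*·100.0000+(1−p*)·0.0000)/1.01=48.6659; Δ=(100.0000−0.0000)/(87.4058−48.0398)=2.5403; B=V−Δ·S=-120.8256
Node (3,3) S=121.3969: V=(p*·100.0000+(1−p*)·100.0000)/1.01=99.0099; Δ=(100.0000−100.0000)/(159.0300−87.4058)=0.0000; B=V−Δ·S=99.0099
Node (2,0) S=27.9936: V=(p*·0.0000+(1−p*)·0.0000)/1.01=0.0000; Δ=(0.0000−0.0000)/(36.6716−20.1554)=0.0000; B=V−Δ·S=0.0000
Node (2,1) S=50.9328: V=(p*·48.6659+(1−p*)·0.0000)/1.01=23.6837; Δ=(48.6659−0.0000)/(66.7220−36.6716)=1.6195; B=V−Δ·S=-58.8009
Node (2,2) S=92.6694: V=(p*·99.0099+(1−p*)·48.6659)/1.01=72.6844; Δ=(99.0099−48.6659)/(121.3969−66.7220)=0.9208; B=V−Δ·S=-12.6444
Node (1,0) S=38.8800: V=(p*·23.6837+(1−p*)·0.0000)/1.01=11.5259; Δ=(23.6837−0.0000)/(50.9328−27.9936)=1.0325; B=V−Δ·S=-28.6160
Node (1,1) S=70.7400: V=(p*·72.6844+(1−p*)·23.6837)/1.01=47.2958; Δ=(72.6844−23.6837)/(92.6694−50.9328)=1.1740; B=V−Δ·S=-35.7562
Node (0,0) S=54.0000: V=(p*·47.2958+(1−p*)·11.5259)/1.01=28.8195; Δ=(47.2958−11.5259)/(70.7400−38.8800)=1.1227; B=V−Δ·S=-31.8075
Root portfolio cost Δ·54+B reproduces V0=28.8195.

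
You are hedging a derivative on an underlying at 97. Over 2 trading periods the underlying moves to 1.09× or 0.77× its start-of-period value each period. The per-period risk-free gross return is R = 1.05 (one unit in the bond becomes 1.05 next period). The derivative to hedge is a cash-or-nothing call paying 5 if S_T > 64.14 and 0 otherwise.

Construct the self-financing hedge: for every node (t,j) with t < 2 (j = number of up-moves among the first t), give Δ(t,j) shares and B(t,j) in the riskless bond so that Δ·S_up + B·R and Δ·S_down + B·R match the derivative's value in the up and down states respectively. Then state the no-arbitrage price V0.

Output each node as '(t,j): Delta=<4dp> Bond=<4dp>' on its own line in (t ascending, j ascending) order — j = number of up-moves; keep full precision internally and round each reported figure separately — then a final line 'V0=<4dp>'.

(0,0): Delta=0.0192 Bond=2.6042
(1,0): Delta=0.2092 Bond=-11.4583
(1,1): Delta=0.0000 Bond=4.7619
V0=4.4643

Since d<R<u, set p* = (R−d)/(u−d) = 0.8750; price each node as the discounted p*-expectation of its children.
At expiry t=2: V(2,0)=0.0000, V(2,1)=5.0000, V(2,2)=5.0000
Node (1,0) S=74.6900: V=(p*·5.0000+(1−p*)·0.0000)/1.05=4.1667; Δ=(5.0000−0.0000)/(81.4121−57.5113)=0.2092; B=V−Δ·S=-11.4583
Node (1,1) S=105.7300: V=(p*·5.0000+(1−p*)·5.0000)/1.05=4.7619; Δ=(5.0000−5.0000)/(115.2457−81.4121)=0.0000; B=V−Δ·S=4.7619
Node (0,0) S=97.0000: V=(p*·4.7619+(1−p*)·4.1667)/1.05=4.4643; Δ=(4.7619−4.1667)/(105.7300−74.6900)=0.0192; B=V−Δ·S=2.6042
The time-0 hedge costs 4.4643, which is the no-arbitrage price.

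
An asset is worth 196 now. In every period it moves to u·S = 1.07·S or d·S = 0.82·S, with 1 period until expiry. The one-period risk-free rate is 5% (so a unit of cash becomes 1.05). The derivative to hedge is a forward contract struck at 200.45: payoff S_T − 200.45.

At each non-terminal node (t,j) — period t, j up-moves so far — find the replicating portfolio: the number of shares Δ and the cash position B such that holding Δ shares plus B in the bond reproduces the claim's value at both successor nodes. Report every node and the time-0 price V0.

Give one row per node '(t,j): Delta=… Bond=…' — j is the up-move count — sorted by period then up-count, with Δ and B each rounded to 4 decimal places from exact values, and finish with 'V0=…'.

(0,0): Delta=1.0000 Bond=-190.9048
V0=5.0952

Risk-neutral probability p* = (R−d)/(u−d) = (1.05−0.82)/(1.07−0.82) = 0.9200.
Payoff layer (t=1): V(1,0)=-39.7300, V(1,1)=9.2700
Node (0,0) S=196.0000: V=(p*·9.2700+(1−p*)·-39.7300)/1.05=5.0952; Δ=(9.2700−-39.7300)/(209.7200−160.7200)=1.0000; B=V−Δ·S=-190.9048
Self-financing check: at every node Δ·S+B equals the discounted successor values.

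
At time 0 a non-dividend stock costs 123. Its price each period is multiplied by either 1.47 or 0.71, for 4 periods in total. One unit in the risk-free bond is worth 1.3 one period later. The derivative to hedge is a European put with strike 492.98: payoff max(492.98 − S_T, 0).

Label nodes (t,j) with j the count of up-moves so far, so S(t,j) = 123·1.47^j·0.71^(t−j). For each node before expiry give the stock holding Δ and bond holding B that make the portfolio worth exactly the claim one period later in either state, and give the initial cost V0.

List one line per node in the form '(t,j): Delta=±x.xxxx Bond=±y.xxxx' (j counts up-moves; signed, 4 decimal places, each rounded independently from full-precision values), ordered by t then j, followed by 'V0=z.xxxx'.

(0,0): Delta=-0.8146 Bond=160.1541
(1,0): Delta=-1.0000 Bond=224.3878
(1,1): Delta=-0.7888 Bond=203.5361
(2,0): Delta=-1.0000 Bond=291.7041
(2,1): Delta=-1.0000 Bond=291.7041
(2,2): Delta=-0.7595 Bond=256.7865
(3,0): Delta=-1.0000 Bond=379.2154
(3,1): Delta=-1.0000 Bond=379.2154
(3,2): Delta=-1.0000 Bond=379.2154
(3,3): Delta=-0.7260 Bond=320.7431
V0=59.9534

Under the risk-neutral measure, an up-move has probability p* = (R−d)/(u−d) = 0.7763 and values discount at R = 1.3.
Payoff layer (t=4): V(4,0)=461.7236, V(4,1)=428.2661, V(4,2)=358.9949, V(4,3)=215.5742, V(4,4)=0.0000
  t=3,j=0: stock 44.0231 → up 64.7139 (V=428.2661), down 31.2564 (V=461.7236). Price 335.1923; hedge Δ=-1.0000, bond B=379.2154.
  t=3,j=1: stock 91.1463 → up 133.9851 (V=358.9949), down 64.7139 (V=428.2661). Price 288.0691; hedge Δ=-1.0000, bond B=379.2154.
  t=3,j=2: stock 188.7114 → up 277.4058 (V=215.5742), down 133.9851 (V=358.9949). Price 190.5040; hedge Δ=-1.0000, bond B=379.2154.
  t=3,j=3: stock 390.7123 → up 574.3471 (V=0.0000), down 277.4058 (V=215.5742). Price 37.0927; hedge Δ=-0.7260, bond B=320.7431.
  t=2,j=0: stock 62.0043 → up 91.1463 (V=288.0691), down 44.0231 (V=335.1923). Price 229.6998; hedge Δ=-1.0000, bond B=291.7041.
  t=2,j=1: stock 128.3751 → up 188.7114 (V=190.5040), down 91.1463 (V=288.0691). Price 163.3290; hedge Δ=-1.0000, bond B=291.7041.
  t=2,j=2: stock 265.7907 → up 390.7123 (V=37.0927), down 188.7114 (V=190.5040). Price 54.9295; hedge Δ=-0.7595, bond B=256.7865.
  t=1,j=0: stock 87.3300 → up 128.3751 (V=163.3290), down 62.0043 (V=229.6998). Price 137.0578; hedge Δ=-1.0000, bond B=224.3878.
  t=1,j=1: stock 180.8100 → up 265.7907 (V=54.9295), down 128.3751 (V=163.3290). Price 60.9052; hedge Δ=-0.7888, bond B=203.5361.
  t=0,j=0: stock 123.0000 → up 180.8100 (V=60.9052), down 87.3300 (V=137.0578). Price 59.9534; hedge Δ=-0.8146, bond B=160.1541.
Each (Δ,B) replicates both successor values, so the strategy is self-financing and V0 is arbitrage-free.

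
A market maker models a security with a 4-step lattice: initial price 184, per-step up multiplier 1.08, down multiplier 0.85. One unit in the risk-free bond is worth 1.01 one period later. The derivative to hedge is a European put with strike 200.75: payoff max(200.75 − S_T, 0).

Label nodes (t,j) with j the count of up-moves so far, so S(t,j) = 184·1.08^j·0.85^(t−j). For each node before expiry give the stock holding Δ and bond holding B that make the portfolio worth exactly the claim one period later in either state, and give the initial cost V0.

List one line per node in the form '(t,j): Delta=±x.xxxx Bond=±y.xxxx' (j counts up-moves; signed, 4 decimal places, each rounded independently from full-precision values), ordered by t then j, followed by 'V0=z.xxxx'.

Under the risk-neutral measure, an up-move has probability p* = (R−d)/(u−d) = 0.6957 and values discount at R = 1.01.
Terminal payoffs: V(4,0)=104.7009, V(4,1)=78.7111, V(4,2)=45.6888, V(4,3)=3.7310, V(4,4)=0.0000
Node (3,0) S=112.9990: V=(p*·78.7111+(1−p*)·104.7009)/1.01=85.7634; Δ=(78.7111−104.7009)/(122.0389−96.0491)=-1.0000; B=V−Δ·S=198.7624
Node (3,1) S=143.5752: V=(p*·45.6888+(1−p*)·78.7111)/1.01=55.1872; Δ=(45.6888−78.7111)/(155.0612−122.0389)=-1.0000; B=V−Δ·S=198.7624
Node (3,2) S=182.4250: V=(p*·3.7310+(1−p*)·45.6888)/1.01=16.3374; Δ=(3.7310−45.6888)/(197.0190−155.0612)=-1.0000; B=V−Δ·S=198.7624
Node (3,3) S=231.7870: V=(p*·0.0000+(1−p*)·3.7310)/1.01=1.1243; Δ=(0.0000−3.7310)/(250.3300−197.0190)=-0.0700; B=V−Δ·S=17.3462
Node (2,0) S=132.9400: V=(p*·55.1872+(1−p*)·85.7634)/1.01=63.8544; Δ=(55.1872−85.7634)/(143.5752−112.9990)=-1.0000; B=V−Δ·S=196.7944
Node (2,1) S=168.9120: V=(p*·16.3374+(1−p*)·55.1872)/1.01=27.8824; Δ=(16.3374−55.1872)/(182.4250−143.5752)=-1.0000; B=V−Δ·S=196.7944
Node (2,2) S=214.6176: V=(p*·1.1243+(1−p*)·16.3374)/1.01=5.6974; Δ=(1.1243−16.3374)/(231.7870−182.4250)=-0.3082; B=V−Δ·S=71.8414
Node (1,0) S=156.4000: V=(p*·27.8824+(1−p*)·63.8544)/1.01=38.4460; Δ=(27.8824−63.8544)/(168.9120−132.9400)=-1.0000; B=V−Δ·S=194.8460
Node (1,1) S=198.7200: V=(p*·5.6974+(1−p*)·27.8824)/1.01=12.3261; Δ=(5.6974−27.8824)/(214.6176−168.9120)=-0.4854; B=V−Δ·S=108.7828
Node (0,0) S=184.0000: V=(p*·12.3261+(1−p*)·38.4460)/1.01=20.0749; Δ=(12.3261−38.4460)/(198.7200−156.4000)=-0.6172; B=V−Δ·S=133.6395
The time-0 hedge costs 20.0749, which is the no-arbitrage price.

(0,0): Delta=-0.6172 Bond=133.6395
(1,0): Delta=-1.0000 Bond=194.8460
(1,1): Delta=-0.4854 Bond=108.7828
(2,0): Delta=-1.0000 Bond=196.7944
(2,1): Delta=-1.0000 Bond=196.7944
(2,2): Delta=-0.3082 Bond=71.8414
(3,0): Delta=-1.0000 Bond=198.7624
(3,1): Delta=-1.0000 Bond=198.7624
(3,2): Delta=-1.0000 Bond=198.7624
(3,3): Delta=-0.0700 Bond=17.3462
V0=20.0749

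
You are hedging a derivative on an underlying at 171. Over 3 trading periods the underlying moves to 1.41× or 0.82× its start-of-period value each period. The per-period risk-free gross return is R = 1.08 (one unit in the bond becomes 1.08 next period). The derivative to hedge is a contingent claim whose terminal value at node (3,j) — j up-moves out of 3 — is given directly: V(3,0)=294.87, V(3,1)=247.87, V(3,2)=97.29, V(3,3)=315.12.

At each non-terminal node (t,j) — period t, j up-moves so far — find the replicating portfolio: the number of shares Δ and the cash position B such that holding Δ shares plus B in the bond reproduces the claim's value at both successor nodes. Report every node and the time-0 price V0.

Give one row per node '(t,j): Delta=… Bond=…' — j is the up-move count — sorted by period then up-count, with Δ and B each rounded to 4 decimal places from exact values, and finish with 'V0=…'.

(0,0): Delta=-0.3963 Bond=236.6744
(1,0): Delta=-1.0369 Bond=345.4386
(1,1): Delta=0.0766 Bond=141.5931
(2,0): Delta=-0.6928 Bond=333.5111
(2,1): Delta=-1.2909 Bond=423.2877
(2,2): Delta=1.0860 Bond=-190.2378
V0=168.9130

Risk-neutral probability p* = (R−d)/(u−d) = (1.08−0.82)/(1.41−0.82) = 0.4407.
Terminal payoffs: V(3,0)=294.8700, V(3,1)=247.8700, V(3,2)=97.2900, V(3,3)=315.1200
  t=2,j=0: stock 114.9804 → up 162.1224 (V=247.8700), down 94.2839 (V=294.8700). Price 253.8501; hedge Δ=-0.6928, bond B=333.5111.
  t=2,j=1: stock 197.7102 → up 278.7714 (V=97.2900), down 162.1224 (V=247.8700). Price 168.0673; hedge Δ=-1.2909, bond B=423.2877.
  t=2,j=2: stock 339.9651 → up 479.3508 (V=315.1200), down 278.7714 (V=97.2900). Price 178.9656; hedge Δ=1.0860, bond B=-190.2378.
  t=1,j=0: stock 140.2200 → up 197.7102 (V=168.0673), down 114.9804 (V=253.8501). Price 200.0440; hedge Δ=-1.0369, bond B=345.4386.
  t=1,j=1: stock 241.1100 → up 339.9651 (V=178.9656), down 197.7102 (V=168.0673). Price 160.0648; hedge Δ=0.0766, bond B=141.5931.
  t=0,j=0: stock 171.0000 → up 241.1100 (V=160.0648), down 140.2200 (V=200.0440). Price 168.9130; hedge Δ=-0.3963, bond B=236.6744.
Check: Δ(0,0)·S0 + B(0,0) = 168.9130 = V0.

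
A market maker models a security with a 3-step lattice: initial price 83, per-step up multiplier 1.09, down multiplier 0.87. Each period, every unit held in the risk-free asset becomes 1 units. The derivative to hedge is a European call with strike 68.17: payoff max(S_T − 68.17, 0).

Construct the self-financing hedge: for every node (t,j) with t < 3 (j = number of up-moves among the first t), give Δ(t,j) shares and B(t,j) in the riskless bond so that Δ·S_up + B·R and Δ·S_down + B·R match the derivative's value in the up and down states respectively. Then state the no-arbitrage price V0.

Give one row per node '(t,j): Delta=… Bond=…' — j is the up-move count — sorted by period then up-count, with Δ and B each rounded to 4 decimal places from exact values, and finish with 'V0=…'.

(0,0): Delta=0.8761 Bond=-56.9644
(1,0): Delta=0.6520 Bond=-40.7785
(1,1): Delta=1.0000 Bond=-68.1700
(2,0): Delta=0.0222 Bond=-1.2130
(2,1): Delta=1.0000 Bond=-68.1700
(2,2): Delta=1.0000 Bond=-68.1700
V0=15.7552

No-arbitrage ⇒ martingale measure with p* = (R−d)/(u−d) = 0.5909.
Terminal payoffs: V(3,0)=0.0000, V(3,1)=0.3067, V(3,2)=17.6227, V(3,3)=39.3174
Node (2,0) S=62.8227: V=(p*·0.3067+(1−p*)·0.0000)/1=0.1813; Δ=(0.3067−0.0000)/(68.4767−54.6557)=0.0222; B=V−Δ·S=-1.2130
Node (2,1) S=78.7089: V=(p*·17.6227+(1−p*)·0.3067)/1=10.5389; Δ=(17.6227−0.3067)/(85.7927−68.4767)=1.0000; B=V−Δ·S=-68.1700
Node (2,2) S=98.6123: V=(p*·39.3174+(1−p*)·17.6227)/1=30.4423; Δ=(39.3174−17.6227)/(107.4874−85.7927)=1.0000; B=V−Δ·S=-68.1700
Node (1,0) S=72.2100: V=(p*·10.5389+(1−p*)·0.1813)/1=6.3017; Δ=(10.5389−0.1813)/(78.7089−62.8227)=0.6520; B=V−Δ·S=-40.7785
Node (1,1) S=90.4700: V=(p*·30.4423+(1−p*)·10.5389)/1=22.3000; Δ=(30.4423−10.5389)/(98.6123−78.7089)=1.0000; B=V−Δ·S=-68.1700
Node (0,0) S=83.0000: V=(p*·22.3000+(1−p*)·6.3017)/1=15.7552; Δ=(22.3000−6.3017)/(90.4700−72.2100)=0.8761; B=V−Δ·S=-56.9644
The time-0 hedge costs 15.7552, which is the no-arbitrage price.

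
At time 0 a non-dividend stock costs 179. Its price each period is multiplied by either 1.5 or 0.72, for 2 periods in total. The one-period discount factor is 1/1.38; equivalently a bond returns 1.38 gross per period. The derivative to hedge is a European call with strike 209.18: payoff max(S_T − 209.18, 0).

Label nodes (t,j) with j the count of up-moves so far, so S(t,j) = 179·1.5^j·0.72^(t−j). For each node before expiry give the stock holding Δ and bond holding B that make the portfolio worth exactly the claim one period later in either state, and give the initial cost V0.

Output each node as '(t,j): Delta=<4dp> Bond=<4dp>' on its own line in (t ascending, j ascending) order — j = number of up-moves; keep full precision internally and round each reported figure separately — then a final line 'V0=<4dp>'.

Under the risk-neutral measure, an up-move has probability p* = (R−d)/(u−d) = 0.8462 and values discount at R = 1.38.
Payoff layer (t=2): V(2,0)=0.0000, V(2,1)=0.0000, V(2,2)=193.5700
Node (1,0) S=128.8800: V=(p*·0.0000+(1−p*)·0.0000)/1.38=0.0000; Δ=(0.0000−0.0000)/(193.3200−92.7936)=0.0000; B=V−Δ·S=0.0000
Node (1,1) S=268.5000: V=(p*·193.5700+(1−p*)·0.0000)/1.38=118.6884; Δ=(193.5700−0.0000)/(402.7500−193.3200)=0.9243; B=V−Δ·S=-129.4783
Node (0,0) S=179.0000: V=(p*·118.6884+(1−p*)·0.0000)/1.38=72.7744; Δ=(118.6884−0.0000)/(268.5000−128.8800)=0.8501; B=V−Δ·S=-79.3902
Root portfolio cost Δ·179+B reproduces V0=72.7744.

(0,0): Delta=0.8501 Bond=-79.3902
(1,0): Delta=0.0000 Bond=0.0000
(1,1): Delta=0.9243 Bond=-129.4783
V0=72.7744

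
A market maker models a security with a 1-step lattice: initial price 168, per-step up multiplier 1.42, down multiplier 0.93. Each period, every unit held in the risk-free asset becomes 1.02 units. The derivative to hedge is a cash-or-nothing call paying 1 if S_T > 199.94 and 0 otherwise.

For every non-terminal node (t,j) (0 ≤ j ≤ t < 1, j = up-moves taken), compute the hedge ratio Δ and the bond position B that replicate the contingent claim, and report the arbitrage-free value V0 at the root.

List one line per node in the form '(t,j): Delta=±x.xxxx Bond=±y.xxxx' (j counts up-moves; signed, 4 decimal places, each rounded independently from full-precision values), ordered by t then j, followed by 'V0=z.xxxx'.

Since d<R<u, set p* = (R−d)/(u−d) = 0.1837; price each node as the discounted p*-expectation of its children.
Terminal values V(1,·): V(1,0)=0.0000, V(1,1)=1.0000
(0,0): S=168.0000. Δ = (V_up−V_dn)/(S_up−S_dn) = (1.0000−0.0000)/(238.5600−156.2400) = 0.0121. V = [p*·1.0000 + (1−p*)·0.0000]/1.02 = 0.1801. B = V − Δ·S = -1.8607.
The time-0 hedge costs 0.1801, which is the no-arbitrage price.

(0,0): Delta=0.0121 Bond=-1.8607
V0=0.1801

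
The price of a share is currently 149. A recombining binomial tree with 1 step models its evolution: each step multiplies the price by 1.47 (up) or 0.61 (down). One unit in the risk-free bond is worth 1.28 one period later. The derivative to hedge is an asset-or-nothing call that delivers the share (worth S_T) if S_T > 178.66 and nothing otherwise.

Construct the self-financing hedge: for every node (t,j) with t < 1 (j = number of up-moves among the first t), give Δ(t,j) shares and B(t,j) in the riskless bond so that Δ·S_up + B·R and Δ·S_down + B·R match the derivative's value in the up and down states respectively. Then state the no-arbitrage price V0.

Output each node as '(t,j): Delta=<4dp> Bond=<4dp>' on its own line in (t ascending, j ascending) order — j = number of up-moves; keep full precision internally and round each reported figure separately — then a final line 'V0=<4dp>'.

(0,0): Delta=1.7093 Bond=-121.3738
V0=133.3122

Under the risk-neutral measure, an up-move has probability p* = (R−d)/(u−d) = 0.7791 and values discount at R = 1.28.
Payoff layer (t=1): V(1,0)=0.0000, V(1,1)=219.0300
(0,0): S=149.0000. Δ = (V_up−V_dn)/(S_up−S_dn) = (219.0300−0.0000)/(219.0300−90.8900) = 1.7093. V = [p*·219.0300 + (1−p*)·0.0000]/1.28 = 133.3122. B = V − Δ·S = -121.3738.
The time-0 hedge costs 133.3122, which is the no-arbitrage price.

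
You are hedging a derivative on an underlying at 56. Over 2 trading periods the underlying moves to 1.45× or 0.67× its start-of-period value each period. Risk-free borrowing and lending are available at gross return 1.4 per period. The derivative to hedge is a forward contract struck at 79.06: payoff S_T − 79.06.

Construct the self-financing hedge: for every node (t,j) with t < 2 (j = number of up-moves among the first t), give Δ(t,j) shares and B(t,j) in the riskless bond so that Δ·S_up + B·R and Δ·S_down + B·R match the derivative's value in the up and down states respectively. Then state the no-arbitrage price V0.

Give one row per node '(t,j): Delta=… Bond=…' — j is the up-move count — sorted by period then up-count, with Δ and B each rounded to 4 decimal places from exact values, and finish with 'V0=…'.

(0,0): Delta=1.0000 Bond=-40.3367
(1,0): Delta=1.0000 Bond=-56.4714
(1,1): Delta=1.0000 Bond=-56.4714
V0=15.6633

Since d<R<u, set p* = (R−d)/(u−d) = 0.9359; price each node as the discounted p*-expectation of its children.
Payoff layer (t=2): V(2,0)=-53.9216, V(2,1)=-24.6560, V(2,2)=38.6800
(1,0): S=37.5200. Δ = (V_up−V_dn)/(S_up−S_dn) = (-24.6560−-53.9216)/(54.4040−25.1384) = 1.0000. V = [p*·-24.6560 + (1−p*)·-53.9216]/1.4 = -18.9514. B = V − Δ·S = -56.4714.
(1,1): S=81.2000. Δ = (V_up−V_dn)/(S_up−S_dn) = (38.6800−-24.6560)/(117.7400−54.4040) = 1.0000. V = [p*·38.6800 + (1−p*)·-24.6560]/1.4 = 24.7286. B = V − Δ·S = -56.4714.
(0,0): S=56.0000. Δ = (V_up−V_dn)/(S_up−S_dn) = (24.7286−-18.9514)/(81.2000−37.5200) = 1.0000. V = [p*·24.7286 + (1−p*)·-18.9514]/1.4 = 15.6633. B = V − Δ·S = -40.3367.
Self-financing check: at every node Δ·S+B equals the discounted successor values.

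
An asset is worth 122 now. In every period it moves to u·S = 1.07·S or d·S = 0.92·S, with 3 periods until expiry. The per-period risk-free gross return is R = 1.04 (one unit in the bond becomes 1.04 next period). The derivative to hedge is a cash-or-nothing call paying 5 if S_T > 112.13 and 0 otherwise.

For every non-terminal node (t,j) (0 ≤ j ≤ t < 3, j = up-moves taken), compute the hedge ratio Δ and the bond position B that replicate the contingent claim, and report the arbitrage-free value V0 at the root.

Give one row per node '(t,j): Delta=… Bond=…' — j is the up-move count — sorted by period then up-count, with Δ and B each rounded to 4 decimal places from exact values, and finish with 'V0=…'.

The replicating-portfolio and risk-neutral prices coincide; use p* = (1.04−0.92)/(1.07−0.92) = 0.8000 for the latter.
Payoff layer (t=3): V(3,0)=0.0000, V(3,1)=0.0000, V(3,2)=5.0000, V(3,3)=5.0000
  t=2,j=0: stock 103.2608 → up 110.4891 (V=0.0000), down 94.9999 (V=0.0000). Price 0.0000; hedge Δ=0.0000, bond B=0.0000.
  t=2,j=1: stock 120.0968 → up 128.5036 (V=5.0000), down 110.4891 (V=0.0000). Price 3.8462; hedge Δ=0.2776, bond B=-29.4872.
  t=2,j=2: stock 139.6778 → up 149.4552 (V=5.0000), down 128.5036 (V=5.0000). Price 4.8077; hedge Δ=0.0000, bond B=4.8077.
  t=1,j=0: stock 112.2400 → up 120.0968 (V=3.8462), down 103.2608 (V=0.0000). Price 2.9586; hedge Δ=0.2284, bond B=-22.6824.
  t=1,j=1: stock 130.5400 → up 139.6778 (V=4.8077), down 120.0968 (V=3.8462). Price 4.4379; hedge Δ=0.0491, bond B=-1.9724.
  t=0,j=0: stock 122.0000 → up 130.5400 (V=4.4379), down 112.2400 (V=2.9586). Price 3.9827; hedge Δ=0.0808, bond B=-5.8792.
Root portfolio cost Δ·122+B reproduces V0=3.9827.

(0,0): Delta=0.0808 Bond=-5.8792
(1,0): Delta=0.2284 Bond=-22.6824
(1,1): Delta=0.0491 Bond=-1.9724
(2,0): Delta=0.0000 Bond=0.0000
(2,1): Delta=0.2776 Bond=-29.4872
(2,2): Delta=0.0000 Bond=4.8077
V0=3.9827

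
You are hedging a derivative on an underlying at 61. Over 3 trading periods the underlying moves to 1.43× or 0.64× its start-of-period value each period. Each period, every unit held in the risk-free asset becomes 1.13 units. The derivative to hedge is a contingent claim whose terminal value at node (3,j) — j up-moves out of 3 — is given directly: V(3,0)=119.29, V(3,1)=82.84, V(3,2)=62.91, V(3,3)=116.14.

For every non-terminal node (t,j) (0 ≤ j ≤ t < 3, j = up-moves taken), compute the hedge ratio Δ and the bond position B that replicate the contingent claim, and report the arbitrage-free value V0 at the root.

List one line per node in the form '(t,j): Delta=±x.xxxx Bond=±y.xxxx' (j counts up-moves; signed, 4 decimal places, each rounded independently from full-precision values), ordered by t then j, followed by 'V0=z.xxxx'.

Since d<R<u, set p* = (R−d)/(u−d) = 0.6203; price each node as the discounted p*-expectation of its children.
Terminal values V(3,·): V(3,0)=119.2900, V(3,1)=82.8400, V(3,2)=62.9100, V(3,3)=116.1400
(2,0): S=24.9856. Δ = (V_up−V_dn)/(S_up−S_dn) = (82.8400−119.2900)/(35.7294−15.9908) = -1.8466. V = [p*·82.8400 + (1−p*)·119.2900]/1.13 = 85.5591. B = V − Δ·S = 131.6983.
(2,1): S=55.8272. Δ = (V_up−V_dn)/(S_up−S_dn) = (62.9100−82.8400)/(79.8329−35.7294) = -0.4519. V = [p*·62.9100 + (1−p*)·82.8400]/1.13 = 62.3702. B = V − Δ·S = 87.5981.
(2,2): S=124.7389. Δ = (V_up−V_dn)/(S_up−S_dn) = (116.1400−62.9100)/(178.3766−79.8329) = 0.5402. V = [p*·116.1400 + (1−p*)·62.9100]/1.13 = 84.8903. B = V − Δ·S = 17.5106.
(1,0): S=39.0400. Δ = (V_up−V_dn)/(S_up−S_dn) = (62.3702−85.5591)/(55.8272−24.9856) = -0.7519. V = [p*·62.3702 + (1−p*)·85.5591]/1.13 = 62.9877. B = V − Δ·S = 92.3407.
(1,1): S=87.2300. Δ = (V_up−V_dn)/(S_up−S_dn) = (84.8903−62.3702)/(124.7389−55.8272) = 0.3268. V = [p*·84.8903 + (1−p*)·62.3702]/1.13 = 67.5561. B = V − Δ·S = 39.0496.
(0,0): S=61.0000. Δ = (V_up−V_dn)/(S_up−S_dn) = (67.5561−62.9877)/(87.2300−39.0400) = 0.0948. V = [p*·67.5561 + (1−p*)·62.9877]/1.13 = 58.2489. B = V − Δ·S = 52.4662.
Self-financing check: at every node Δ·S+B equals the discounted successor values.

(0,0): Delta=0.0948 Bond=52.4662
(1,0): Delta=-0.7519 Bond=92.3407
(1,1): Delta=0.3268 Bond=39.0496
(2,0): Delta=-1.8466 Bond=131.6983
(2,1): Delta=-0.4519 Bond=87.5981
(2,2): Delta=0.5402 Bond=17.5106
V0=58.2489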